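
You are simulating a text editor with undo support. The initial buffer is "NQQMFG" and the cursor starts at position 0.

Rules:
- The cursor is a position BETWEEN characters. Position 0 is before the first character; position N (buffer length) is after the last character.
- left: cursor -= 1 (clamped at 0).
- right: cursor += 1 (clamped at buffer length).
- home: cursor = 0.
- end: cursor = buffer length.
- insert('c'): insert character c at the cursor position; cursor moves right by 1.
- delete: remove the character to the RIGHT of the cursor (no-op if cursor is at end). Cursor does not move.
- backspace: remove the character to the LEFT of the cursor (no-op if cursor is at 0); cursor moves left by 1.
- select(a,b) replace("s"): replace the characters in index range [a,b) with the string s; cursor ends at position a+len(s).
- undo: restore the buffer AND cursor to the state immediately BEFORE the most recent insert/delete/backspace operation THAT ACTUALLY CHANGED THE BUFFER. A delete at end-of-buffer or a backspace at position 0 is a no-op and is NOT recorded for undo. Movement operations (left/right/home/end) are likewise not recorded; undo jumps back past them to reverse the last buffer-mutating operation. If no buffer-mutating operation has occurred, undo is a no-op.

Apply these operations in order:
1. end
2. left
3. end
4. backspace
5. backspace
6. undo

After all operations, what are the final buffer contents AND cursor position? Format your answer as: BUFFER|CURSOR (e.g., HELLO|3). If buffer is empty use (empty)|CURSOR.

Answer: NQQMF|5

Derivation:
After op 1 (end): buf='NQQMFG' cursor=6
After op 2 (left): buf='NQQMFG' cursor=5
After op 3 (end): buf='NQQMFG' cursor=6
After op 4 (backspace): buf='NQQMF' cursor=5
After op 5 (backspace): buf='NQQM' cursor=4
After op 6 (undo): buf='NQQMF' cursor=5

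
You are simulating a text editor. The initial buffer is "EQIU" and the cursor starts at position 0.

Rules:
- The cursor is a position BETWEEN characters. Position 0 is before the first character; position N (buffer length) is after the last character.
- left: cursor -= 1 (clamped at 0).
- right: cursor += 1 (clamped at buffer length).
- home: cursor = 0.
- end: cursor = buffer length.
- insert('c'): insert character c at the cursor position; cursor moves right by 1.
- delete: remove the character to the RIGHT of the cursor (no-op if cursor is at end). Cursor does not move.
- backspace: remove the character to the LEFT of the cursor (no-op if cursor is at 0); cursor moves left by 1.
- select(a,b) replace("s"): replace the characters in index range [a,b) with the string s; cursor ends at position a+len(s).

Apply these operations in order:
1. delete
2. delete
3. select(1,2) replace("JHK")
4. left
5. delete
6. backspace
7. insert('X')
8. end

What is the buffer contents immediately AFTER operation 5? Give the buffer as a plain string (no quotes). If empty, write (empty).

Answer: IJH

Derivation:
After op 1 (delete): buf='QIU' cursor=0
After op 2 (delete): buf='IU' cursor=0
After op 3 (select(1,2) replace("JHK")): buf='IJHK' cursor=4
After op 4 (left): buf='IJHK' cursor=3
After op 5 (delete): buf='IJH' cursor=3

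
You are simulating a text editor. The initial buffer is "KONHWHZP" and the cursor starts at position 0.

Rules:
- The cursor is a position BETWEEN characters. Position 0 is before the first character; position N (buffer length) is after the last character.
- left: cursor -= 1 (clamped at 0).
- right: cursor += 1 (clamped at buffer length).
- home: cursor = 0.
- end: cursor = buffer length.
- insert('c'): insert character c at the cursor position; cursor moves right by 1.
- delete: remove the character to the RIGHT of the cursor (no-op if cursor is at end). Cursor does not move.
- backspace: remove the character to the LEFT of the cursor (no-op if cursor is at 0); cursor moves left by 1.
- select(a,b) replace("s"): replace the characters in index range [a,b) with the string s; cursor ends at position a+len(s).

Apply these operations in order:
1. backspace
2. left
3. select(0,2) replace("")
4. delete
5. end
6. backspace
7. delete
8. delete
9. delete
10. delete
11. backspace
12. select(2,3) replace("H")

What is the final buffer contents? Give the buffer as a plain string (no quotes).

After op 1 (backspace): buf='KONHWHZP' cursor=0
After op 2 (left): buf='KONHWHZP' cursor=0
After op 3 (select(0,2) replace("")): buf='NHWHZP' cursor=0
After op 4 (delete): buf='HWHZP' cursor=0
After op 5 (end): buf='HWHZP' cursor=5
After op 6 (backspace): buf='HWHZ' cursor=4
After op 7 (delete): buf='HWHZ' cursor=4
After op 8 (delete): buf='HWHZ' cursor=4
After op 9 (delete): buf='HWHZ' cursor=4
After op 10 (delete): buf='HWHZ' cursor=4
After op 11 (backspace): buf='HWH' cursor=3
After op 12 (select(2,3) replace("H")): buf='HWH' cursor=3

Answer: HWH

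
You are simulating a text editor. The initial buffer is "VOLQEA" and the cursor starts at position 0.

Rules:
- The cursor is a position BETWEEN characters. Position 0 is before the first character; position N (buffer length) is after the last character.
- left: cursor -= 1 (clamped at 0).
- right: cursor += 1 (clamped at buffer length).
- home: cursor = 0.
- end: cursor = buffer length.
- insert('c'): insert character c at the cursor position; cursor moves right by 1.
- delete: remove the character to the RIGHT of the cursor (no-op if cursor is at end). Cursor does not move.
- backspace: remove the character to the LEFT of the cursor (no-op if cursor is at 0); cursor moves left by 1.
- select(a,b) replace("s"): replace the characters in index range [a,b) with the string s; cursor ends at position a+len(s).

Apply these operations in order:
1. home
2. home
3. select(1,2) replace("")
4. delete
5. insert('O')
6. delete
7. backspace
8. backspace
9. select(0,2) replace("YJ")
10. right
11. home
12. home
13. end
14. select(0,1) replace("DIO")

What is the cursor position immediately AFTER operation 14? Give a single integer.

After op 1 (home): buf='VOLQEA' cursor=0
After op 2 (home): buf='VOLQEA' cursor=0
After op 3 (select(1,2) replace("")): buf='VLQEA' cursor=1
After op 4 (delete): buf='VQEA' cursor=1
After op 5 (insert('O')): buf='VOQEA' cursor=2
After op 6 (delete): buf='VOEA' cursor=2
After op 7 (backspace): buf='VEA' cursor=1
After op 8 (backspace): buf='EA' cursor=0
After op 9 (select(0,2) replace("YJ")): buf='YJ' cursor=2
After op 10 (right): buf='YJ' cursor=2
After op 11 (home): buf='YJ' cursor=0
After op 12 (home): buf='YJ' cursor=0
After op 13 (end): buf='YJ' cursor=2
After op 14 (select(0,1) replace("DIO")): buf='DIOJ' cursor=3

Answer: 3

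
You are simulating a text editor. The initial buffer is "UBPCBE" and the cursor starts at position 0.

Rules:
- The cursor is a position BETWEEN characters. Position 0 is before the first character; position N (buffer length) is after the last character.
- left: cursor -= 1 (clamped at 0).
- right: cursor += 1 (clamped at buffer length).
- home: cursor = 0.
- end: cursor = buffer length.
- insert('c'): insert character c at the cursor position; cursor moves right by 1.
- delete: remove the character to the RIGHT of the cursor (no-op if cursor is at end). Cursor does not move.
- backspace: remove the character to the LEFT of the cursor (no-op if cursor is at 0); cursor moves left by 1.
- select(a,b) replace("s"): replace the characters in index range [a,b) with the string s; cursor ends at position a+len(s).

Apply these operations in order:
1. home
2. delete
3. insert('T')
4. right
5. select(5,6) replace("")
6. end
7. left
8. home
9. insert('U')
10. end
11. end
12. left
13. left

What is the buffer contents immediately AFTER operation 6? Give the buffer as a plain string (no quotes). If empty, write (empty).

Answer: TBPCB

Derivation:
After op 1 (home): buf='UBPCBE' cursor=0
After op 2 (delete): buf='BPCBE' cursor=0
After op 3 (insert('T')): buf='TBPCBE' cursor=1
After op 4 (right): buf='TBPCBE' cursor=2
After op 5 (select(5,6) replace("")): buf='TBPCB' cursor=5
After op 6 (end): buf='TBPCB' cursor=5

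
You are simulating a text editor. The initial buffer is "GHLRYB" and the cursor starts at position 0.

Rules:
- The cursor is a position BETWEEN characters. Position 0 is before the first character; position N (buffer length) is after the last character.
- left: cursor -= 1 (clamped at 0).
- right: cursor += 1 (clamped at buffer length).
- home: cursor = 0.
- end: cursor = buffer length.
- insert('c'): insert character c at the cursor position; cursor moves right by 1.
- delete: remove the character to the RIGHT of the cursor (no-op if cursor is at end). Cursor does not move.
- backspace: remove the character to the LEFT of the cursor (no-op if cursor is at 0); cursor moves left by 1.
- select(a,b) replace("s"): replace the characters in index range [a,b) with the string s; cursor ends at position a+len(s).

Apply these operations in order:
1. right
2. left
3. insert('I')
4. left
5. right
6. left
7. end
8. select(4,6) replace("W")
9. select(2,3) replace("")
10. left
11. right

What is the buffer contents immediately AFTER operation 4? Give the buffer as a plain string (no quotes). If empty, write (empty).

Answer: IGHLRYB

Derivation:
After op 1 (right): buf='GHLRYB' cursor=1
After op 2 (left): buf='GHLRYB' cursor=0
After op 3 (insert('I')): buf='IGHLRYB' cursor=1
After op 4 (left): buf='IGHLRYB' cursor=0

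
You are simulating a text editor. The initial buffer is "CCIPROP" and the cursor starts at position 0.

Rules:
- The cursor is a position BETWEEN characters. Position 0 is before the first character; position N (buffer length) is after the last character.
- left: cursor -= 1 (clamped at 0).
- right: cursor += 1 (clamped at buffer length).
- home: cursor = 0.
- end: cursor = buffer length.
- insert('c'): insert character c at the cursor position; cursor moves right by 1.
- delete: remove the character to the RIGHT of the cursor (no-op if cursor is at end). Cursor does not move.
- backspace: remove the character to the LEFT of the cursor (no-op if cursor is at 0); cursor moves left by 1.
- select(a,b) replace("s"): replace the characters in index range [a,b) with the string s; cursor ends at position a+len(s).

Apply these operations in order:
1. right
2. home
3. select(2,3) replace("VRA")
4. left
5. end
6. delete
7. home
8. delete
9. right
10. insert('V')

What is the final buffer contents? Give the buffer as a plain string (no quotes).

After op 1 (right): buf='CCIPROP' cursor=1
After op 2 (home): buf='CCIPROP' cursor=0
After op 3 (select(2,3) replace("VRA")): buf='CCVRAPROP' cursor=5
After op 4 (left): buf='CCVRAPROP' cursor=4
After op 5 (end): buf='CCVRAPROP' cursor=9
After op 6 (delete): buf='CCVRAPROP' cursor=9
After op 7 (home): buf='CCVRAPROP' cursor=0
After op 8 (delete): buf='CVRAPROP' cursor=0
After op 9 (right): buf='CVRAPROP' cursor=1
After op 10 (insert('V')): buf='CVVRAPROP' cursor=2

Answer: CVVRAPROP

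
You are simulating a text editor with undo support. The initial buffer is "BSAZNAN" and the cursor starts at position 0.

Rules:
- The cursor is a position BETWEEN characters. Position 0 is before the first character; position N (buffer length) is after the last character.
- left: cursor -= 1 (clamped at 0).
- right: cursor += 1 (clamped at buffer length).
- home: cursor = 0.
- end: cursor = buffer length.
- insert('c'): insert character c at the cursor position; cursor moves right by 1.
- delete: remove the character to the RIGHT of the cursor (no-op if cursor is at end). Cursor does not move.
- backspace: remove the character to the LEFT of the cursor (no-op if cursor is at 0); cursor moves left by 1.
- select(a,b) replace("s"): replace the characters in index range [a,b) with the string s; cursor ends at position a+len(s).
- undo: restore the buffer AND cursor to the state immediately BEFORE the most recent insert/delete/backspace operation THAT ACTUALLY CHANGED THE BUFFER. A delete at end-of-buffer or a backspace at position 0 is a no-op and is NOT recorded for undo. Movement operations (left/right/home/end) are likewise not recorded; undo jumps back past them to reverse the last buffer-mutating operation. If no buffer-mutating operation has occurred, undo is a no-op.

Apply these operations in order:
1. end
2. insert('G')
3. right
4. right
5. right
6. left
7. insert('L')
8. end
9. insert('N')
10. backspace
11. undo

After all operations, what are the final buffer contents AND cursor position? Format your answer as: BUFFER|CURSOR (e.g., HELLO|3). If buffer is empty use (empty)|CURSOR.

After op 1 (end): buf='BSAZNAN' cursor=7
After op 2 (insert('G')): buf='BSAZNANG' cursor=8
After op 3 (right): buf='BSAZNANG' cursor=8
After op 4 (right): buf='BSAZNANG' cursor=8
After op 5 (right): buf='BSAZNANG' cursor=8
After op 6 (left): buf='BSAZNANG' cursor=7
After op 7 (insert('L')): buf='BSAZNANLG' cursor=8
After op 8 (end): buf='BSAZNANLG' cursor=9
After op 9 (insert('N')): buf='BSAZNANLGN' cursor=10
After op 10 (backspace): buf='BSAZNANLG' cursor=9
After op 11 (undo): buf='BSAZNANLGN' cursor=10

Answer: BSAZNANLGN|10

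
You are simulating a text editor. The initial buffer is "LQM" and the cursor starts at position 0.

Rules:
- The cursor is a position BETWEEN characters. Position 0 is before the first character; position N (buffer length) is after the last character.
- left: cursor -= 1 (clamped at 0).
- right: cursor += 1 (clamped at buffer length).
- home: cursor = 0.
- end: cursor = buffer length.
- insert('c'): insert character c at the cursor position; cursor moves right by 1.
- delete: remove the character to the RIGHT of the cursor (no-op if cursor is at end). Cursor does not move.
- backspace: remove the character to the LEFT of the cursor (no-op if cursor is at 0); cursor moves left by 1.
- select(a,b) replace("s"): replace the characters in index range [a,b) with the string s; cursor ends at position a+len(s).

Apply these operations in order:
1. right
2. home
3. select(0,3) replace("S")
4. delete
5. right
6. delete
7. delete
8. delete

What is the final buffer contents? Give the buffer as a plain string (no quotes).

Answer: S

Derivation:
After op 1 (right): buf='LQM' cursor=1
After op 2 (home): buf='LQM' cursor=0
After op 3 (select(0,3) replace("S")): buf='S' cursor=1
After op 4 (delete): buf='S' cursor=1
After op 5 (right): buf='S' cursor=1
After op 6 (delete): buf='S' cursor=1
After op 7 (delete): buf='S' cursor=1
After op 8 (delete): buf='S' cursor=1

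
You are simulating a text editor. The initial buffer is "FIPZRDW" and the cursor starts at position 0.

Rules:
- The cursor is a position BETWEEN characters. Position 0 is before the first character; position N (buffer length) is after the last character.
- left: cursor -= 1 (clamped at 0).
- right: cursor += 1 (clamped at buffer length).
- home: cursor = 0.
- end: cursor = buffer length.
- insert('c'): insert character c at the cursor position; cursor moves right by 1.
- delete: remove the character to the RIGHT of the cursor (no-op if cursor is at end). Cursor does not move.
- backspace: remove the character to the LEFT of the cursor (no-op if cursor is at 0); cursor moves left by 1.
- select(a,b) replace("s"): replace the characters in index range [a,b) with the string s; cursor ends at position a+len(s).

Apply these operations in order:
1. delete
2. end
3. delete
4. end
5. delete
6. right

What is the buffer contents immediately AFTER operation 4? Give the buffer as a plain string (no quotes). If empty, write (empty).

After op 1 (delete): buf='IPZRDW' cursor=0
After op 2 (end): buf='IPZRDW' cursor=6
After op 3 (delete): buf='IPZRDW' cursor=6
After op 4 (end): buf='IPZRDW' cursor=6

Answer: IPZRDW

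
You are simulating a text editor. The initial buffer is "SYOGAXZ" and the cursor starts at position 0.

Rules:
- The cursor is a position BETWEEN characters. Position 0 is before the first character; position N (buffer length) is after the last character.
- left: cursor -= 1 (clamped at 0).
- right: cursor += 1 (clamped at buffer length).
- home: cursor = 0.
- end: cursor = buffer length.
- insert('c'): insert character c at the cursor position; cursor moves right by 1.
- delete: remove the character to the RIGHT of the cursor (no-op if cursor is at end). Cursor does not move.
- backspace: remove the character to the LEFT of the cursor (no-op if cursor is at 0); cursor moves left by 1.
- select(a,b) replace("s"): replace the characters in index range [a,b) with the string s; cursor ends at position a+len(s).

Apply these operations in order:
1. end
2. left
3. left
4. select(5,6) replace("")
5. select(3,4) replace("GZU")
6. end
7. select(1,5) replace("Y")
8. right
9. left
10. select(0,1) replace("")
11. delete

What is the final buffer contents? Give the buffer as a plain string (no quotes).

After op 1 (end): buf='SYOGAXZ' cursor=7
After op 2 (left): buf='SYOGAXZ' cursor=6
After op 3 (left): buf='SYOGAXZ' cursor=5
After op 4 (select(5,6) replace("")): buf='SYOGAZ' cursor=5
After op 5 (select(3,4) replace("GZU")): buf='SYOGZUAZ' cursor=6
After op 6 (end): buf='SYOGZUAZ' cursor=8
After op 7 (select(1,5) replace("Y")): buf='SYUAZ' cursor=2
After op 8 (right): buf='SYUAZ' cursor=3
After op 9 (left): buf='SYUAZ' cursor=2
After op 10 (select(0,1) replace("")): buf='YUAZ' cursor=0
After op 11 (delete): buf='UAZ' cursor=0

Answer: UAZ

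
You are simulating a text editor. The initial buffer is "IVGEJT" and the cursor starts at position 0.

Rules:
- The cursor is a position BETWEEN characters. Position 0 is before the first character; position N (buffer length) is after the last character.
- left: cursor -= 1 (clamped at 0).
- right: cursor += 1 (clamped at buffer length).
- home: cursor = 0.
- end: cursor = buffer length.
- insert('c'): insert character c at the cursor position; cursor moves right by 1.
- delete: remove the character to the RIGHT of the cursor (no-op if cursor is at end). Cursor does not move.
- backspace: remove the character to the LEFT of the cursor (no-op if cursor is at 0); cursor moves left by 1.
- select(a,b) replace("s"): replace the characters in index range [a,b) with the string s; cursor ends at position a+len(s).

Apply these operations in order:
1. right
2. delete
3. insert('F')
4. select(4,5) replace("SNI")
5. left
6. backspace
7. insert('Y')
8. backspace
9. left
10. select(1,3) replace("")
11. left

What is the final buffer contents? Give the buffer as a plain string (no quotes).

Answer: IESIT

Derivation:
After op 1 (right): buf='IVGEJT' cursor=1
After op 2 (delete): buf='IGEJT' cursor=1
After op 3 (insert('F')): buf='IFGEJT' cursor=2
After op 4 (select(4,5) replace("SNI")): buf='IFGESNIT' cursor=7
After op 5 (left): buf='IFGESNIT' cursor=6
After op 6 (backspace): buf='IFGESIT' cursor=5
After op 7 (insert('Y')): buf='IFGESYIT' cursor=6
After op 8 (backspace): buf='IFGESIT' cursor=5
After op 9 (left): buf='IFGESIT' cursor=4
After op 10 (select(1,3) replace("")): buf='IESIT' cursor=1
After op 11 (left): buf='IESIT' cursor=0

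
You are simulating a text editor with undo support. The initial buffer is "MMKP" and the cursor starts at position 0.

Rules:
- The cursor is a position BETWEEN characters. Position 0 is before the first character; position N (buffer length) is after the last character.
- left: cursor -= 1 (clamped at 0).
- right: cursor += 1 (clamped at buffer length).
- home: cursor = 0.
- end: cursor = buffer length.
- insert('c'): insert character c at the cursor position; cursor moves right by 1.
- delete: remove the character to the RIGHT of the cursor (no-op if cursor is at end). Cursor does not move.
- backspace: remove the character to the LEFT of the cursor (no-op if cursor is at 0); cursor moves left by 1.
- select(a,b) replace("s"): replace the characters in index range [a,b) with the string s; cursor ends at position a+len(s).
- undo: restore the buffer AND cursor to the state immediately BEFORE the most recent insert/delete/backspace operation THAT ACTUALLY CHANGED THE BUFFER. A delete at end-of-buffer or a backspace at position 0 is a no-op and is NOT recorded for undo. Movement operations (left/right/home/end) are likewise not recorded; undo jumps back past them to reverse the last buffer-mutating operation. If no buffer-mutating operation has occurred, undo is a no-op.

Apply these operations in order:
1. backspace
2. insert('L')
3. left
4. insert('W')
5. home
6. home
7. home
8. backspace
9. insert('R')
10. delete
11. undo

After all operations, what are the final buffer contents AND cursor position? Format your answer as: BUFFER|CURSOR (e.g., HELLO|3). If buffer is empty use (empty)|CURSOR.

Answer: RWLMMKP|1

Derivation:
After op 1 (backspace): buf='MMKP' cursor=0
After op 2 (insert('L')): buf='LMMKP' cursor=1
After op 3 (left): buf='LMMKP' cursor=0
After op 4 (insert('W')): buf='WLMMKP' cursor=1
After op 5 (home): buf='WLMMKP' cursor=0
After op 6 (home): buf='WLMMKP' cursor=0
After op 7 (home): buf='WLMMKP' cursor=0
After op 8 (backspace): buf='WLMMKP' cursor=0
After op 9 (insert('R')): buf='RWLMMKP' cursor=1
After op 10 (delete): buf='RLMMKP' cursor=1
After op 11 (undo): buf='RWLMMKP' cursor=1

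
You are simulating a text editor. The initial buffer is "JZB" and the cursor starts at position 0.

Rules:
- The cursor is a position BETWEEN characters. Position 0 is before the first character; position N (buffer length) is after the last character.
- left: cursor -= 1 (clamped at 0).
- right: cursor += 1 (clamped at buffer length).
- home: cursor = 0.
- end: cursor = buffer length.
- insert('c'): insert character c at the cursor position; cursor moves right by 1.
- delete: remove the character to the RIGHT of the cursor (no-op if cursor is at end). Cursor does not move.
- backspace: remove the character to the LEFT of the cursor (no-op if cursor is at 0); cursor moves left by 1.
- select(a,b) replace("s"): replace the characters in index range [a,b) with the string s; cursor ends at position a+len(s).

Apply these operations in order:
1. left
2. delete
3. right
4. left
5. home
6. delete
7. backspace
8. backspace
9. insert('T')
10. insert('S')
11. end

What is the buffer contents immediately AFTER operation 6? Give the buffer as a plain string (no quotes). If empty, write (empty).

After op 1 (left): buf='JZB' cursor=0
After op 2 (delete): buf='ZB' cursor=0
After op 3 (right): buf='ZB' cursor=1
After op 4 (left): buf='ZB' cursor=0
After op 5 (home): buf='ZB' cursor=0
After op 6 (delete): buf='B' cursor=0

Answer: B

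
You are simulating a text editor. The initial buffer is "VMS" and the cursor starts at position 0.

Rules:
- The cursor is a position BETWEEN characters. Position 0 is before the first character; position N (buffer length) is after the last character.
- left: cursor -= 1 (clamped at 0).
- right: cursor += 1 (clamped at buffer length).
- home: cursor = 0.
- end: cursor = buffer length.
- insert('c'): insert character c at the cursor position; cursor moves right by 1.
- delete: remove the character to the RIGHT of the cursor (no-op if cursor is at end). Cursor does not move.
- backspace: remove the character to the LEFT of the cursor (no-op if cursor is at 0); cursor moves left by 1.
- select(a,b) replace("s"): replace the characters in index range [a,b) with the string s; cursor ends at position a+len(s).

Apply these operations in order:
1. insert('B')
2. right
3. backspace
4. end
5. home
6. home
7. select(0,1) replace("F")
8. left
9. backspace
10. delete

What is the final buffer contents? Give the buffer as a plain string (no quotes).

After op 1 (insert('B')): buf='BVMS' cursor=1
After op 2 (right): buf='BVMS' cursor=2
After op 3 (backspace): buf='BMS' cursor=1
After op 4 (end): buf='BMS' cursor=3
After op 5 (home): buf='BMS' cursor=0
After op 6 (home): buf='BMS' cursor=0
After op 7 (select(0,1) replace("F")): buf='FMS' cursor=1
After op 8 (left): buf='FMS' cursor=0
After op 9 (backspace): buf='FMS' cursor=0
After op 10 (delete): buf='MS' cursor=0

Answer: MS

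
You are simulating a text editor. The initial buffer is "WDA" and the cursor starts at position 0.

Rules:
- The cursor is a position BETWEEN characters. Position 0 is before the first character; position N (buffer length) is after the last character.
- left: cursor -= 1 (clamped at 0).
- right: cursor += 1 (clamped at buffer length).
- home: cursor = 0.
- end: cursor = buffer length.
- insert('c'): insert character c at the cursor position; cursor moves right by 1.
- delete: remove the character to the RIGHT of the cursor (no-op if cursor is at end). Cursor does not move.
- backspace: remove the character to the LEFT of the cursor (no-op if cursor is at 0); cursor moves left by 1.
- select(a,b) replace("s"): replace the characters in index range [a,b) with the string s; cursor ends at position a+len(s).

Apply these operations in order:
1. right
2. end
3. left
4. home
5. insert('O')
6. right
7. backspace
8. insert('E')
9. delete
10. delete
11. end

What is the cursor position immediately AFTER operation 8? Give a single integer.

Answer: 2

Derivation:
After op 1 (right): buf='WDA' cursor=1
After op 2 (end): buf='WDA' cursor=3
After op 3 (left): buf='WDA' cursor=2
After op 4 (home): buf='WDA' cursor=0
After op 5 (insert('O')): buf='OWDA' cursor=1
After op 6 (right): buf='OWDA' cursor=2
After op 7 (backspace): buf='ODA' cursor=1
After op 8 (insert('E')): buf='OEDA' cursor=2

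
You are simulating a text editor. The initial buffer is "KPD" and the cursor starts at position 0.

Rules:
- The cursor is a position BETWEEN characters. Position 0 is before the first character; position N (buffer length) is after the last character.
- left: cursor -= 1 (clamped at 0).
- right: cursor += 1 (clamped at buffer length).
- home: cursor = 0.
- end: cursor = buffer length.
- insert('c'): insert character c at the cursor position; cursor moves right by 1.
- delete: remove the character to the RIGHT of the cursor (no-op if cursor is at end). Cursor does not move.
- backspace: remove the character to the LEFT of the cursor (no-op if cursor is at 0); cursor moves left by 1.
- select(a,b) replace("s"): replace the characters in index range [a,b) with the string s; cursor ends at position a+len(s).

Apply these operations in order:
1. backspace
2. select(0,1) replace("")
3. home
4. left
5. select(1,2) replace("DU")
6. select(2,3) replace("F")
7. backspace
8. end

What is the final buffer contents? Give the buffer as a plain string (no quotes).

After op 1 (backspace): buf='KPD' cursor=0
After op 2 (select(0,1) replace("")): buf='PD' cursor=0
After op 3 (home): buf='PD' cursor=0
After op 4 (left): buf='PD' cursor=0
After op 5 (select(1,2) replace("DU")): buf='PDU' cursor=3
After op 6 (select(2,3) replace("F")): buf='PDF' cursor=3
After op 7 (backspace): buf='PD' cursor=2
After op 8 (end): buf='PD' cursor=2

Answer: PD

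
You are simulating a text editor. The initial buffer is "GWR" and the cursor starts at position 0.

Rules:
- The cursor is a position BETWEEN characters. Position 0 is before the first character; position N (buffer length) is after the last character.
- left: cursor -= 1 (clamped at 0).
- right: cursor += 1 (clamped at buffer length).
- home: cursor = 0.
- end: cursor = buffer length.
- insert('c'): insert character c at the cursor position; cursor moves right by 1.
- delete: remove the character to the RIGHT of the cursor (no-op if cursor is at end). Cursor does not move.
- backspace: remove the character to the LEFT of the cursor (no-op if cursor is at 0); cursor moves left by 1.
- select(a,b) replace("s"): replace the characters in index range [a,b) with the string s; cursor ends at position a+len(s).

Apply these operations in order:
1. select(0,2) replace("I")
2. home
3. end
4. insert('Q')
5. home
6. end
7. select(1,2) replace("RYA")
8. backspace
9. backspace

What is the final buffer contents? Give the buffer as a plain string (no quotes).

After op 1 (select(0,2) replace("I")): buf='IR' cursor=1
After op 2 (home): buf='IR' cursor=0
After op 3 (end): buf='IR' cursor=2
After op 4 (insert('Q')): buf='IRQ' cursor=3
After op 5 (home): buf='IRQ' cursor=0
After op 6 (end): buf='IRQ' cursor=3
After op 7 (select(1,2) replace("RYA")): buf='IRYAQ' cursor=4
After op 8 (backspace): buf='IRYQ' cursor=3
After op 9 (backspace): buf='IRQ' cursor=2

Answer: IRQ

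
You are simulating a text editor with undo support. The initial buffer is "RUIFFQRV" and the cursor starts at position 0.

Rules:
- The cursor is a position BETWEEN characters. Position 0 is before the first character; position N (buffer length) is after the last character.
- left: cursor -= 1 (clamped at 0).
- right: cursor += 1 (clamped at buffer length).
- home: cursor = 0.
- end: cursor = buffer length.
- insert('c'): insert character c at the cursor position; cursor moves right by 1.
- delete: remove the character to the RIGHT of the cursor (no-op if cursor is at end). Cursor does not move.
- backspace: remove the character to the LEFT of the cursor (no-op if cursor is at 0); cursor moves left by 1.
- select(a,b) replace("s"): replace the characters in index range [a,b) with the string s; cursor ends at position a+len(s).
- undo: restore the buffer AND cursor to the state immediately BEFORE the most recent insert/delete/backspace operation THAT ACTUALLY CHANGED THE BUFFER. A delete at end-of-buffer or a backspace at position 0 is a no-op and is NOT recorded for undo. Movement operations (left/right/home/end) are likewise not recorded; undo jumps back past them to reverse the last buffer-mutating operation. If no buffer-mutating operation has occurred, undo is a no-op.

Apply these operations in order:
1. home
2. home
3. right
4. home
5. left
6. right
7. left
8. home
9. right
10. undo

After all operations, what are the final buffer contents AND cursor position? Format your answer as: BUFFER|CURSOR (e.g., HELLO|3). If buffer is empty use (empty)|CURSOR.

Answer: RUIFFQRV|1

Derivation:
After op 1 (home): buf='RUIFFQRV' cursor=0
After op 2 (home): buf='RUIFFQRV' cursor=0
After op 3 (right): buf='RUIFFQRV' cursor=1
After op 4 (home): buf='RUIFFQRV' cursor=0
After op 5 (left): buf='RUIFFQRV' cursor=0
After op 6 (right): buf='RUIFFQRV' cursor=1
After op 7 (left): buf='RUIFFQRV' cursor=0
After op 8 (home): buf='RUIFFQRV' cursor=0
After op 9 (right): buf='RUIFFQRV' cursor=1
After op 10 (undo): buf='RUIFFQRV' cursor=1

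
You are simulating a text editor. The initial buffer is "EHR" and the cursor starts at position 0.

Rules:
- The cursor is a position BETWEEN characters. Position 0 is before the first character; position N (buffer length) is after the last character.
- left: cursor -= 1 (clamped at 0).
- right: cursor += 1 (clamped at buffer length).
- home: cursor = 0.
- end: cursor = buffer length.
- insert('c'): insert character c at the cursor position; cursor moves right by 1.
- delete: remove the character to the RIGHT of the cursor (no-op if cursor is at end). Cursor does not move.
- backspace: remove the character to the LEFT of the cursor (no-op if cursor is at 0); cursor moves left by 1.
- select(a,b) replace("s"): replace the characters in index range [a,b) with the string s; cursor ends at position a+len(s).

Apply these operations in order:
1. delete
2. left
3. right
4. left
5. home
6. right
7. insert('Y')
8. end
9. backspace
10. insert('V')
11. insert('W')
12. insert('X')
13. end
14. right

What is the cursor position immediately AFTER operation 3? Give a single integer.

After op 1 (delete): buf='HR' cursor=0
After op 2 (left): buf='HR' cursor=0
After op 3 (right): buf='HR' cursor=1

Answer: 1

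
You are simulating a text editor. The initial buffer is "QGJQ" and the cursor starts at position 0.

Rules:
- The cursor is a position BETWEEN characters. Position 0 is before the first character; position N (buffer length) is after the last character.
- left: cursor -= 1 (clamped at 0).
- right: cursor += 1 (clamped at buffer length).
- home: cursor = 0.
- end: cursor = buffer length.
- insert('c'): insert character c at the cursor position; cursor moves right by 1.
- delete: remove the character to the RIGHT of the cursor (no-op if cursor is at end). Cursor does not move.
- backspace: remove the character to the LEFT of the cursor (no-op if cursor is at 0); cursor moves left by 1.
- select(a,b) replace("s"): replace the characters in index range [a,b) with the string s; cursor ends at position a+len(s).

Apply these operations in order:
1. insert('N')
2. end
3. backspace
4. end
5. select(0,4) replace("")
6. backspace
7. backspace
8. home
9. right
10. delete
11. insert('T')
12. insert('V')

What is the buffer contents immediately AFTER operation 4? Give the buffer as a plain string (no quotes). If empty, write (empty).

Answer: NQGJ

Derivation:
After op 1 (insert('N')): buf='NQGJQ' cursor=1
After op 2 (end): buf='NQGJQ' cursor=5
After op 3 (backspace): buf='NQGJ' cursor=4
After op 4 (end): buf='NQGJ' cursor=4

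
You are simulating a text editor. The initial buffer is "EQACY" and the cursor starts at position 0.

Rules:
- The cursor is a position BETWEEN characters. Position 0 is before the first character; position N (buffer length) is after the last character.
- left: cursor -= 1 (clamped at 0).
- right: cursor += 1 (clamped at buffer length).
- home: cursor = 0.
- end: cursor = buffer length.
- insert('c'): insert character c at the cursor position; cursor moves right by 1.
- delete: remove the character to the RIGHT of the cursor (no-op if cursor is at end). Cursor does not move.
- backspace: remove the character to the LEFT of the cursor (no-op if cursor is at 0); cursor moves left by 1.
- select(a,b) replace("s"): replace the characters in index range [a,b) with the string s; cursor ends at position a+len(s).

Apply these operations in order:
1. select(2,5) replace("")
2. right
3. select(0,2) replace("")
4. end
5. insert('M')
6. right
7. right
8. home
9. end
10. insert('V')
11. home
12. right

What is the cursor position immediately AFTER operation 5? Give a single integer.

Answer: 1

Derivation:
After op 1 (select(2,5) replace("")): buf='EQ' cursor=2
After op 2 (right): buf='EQ' cursor=2
After op 3 (select(0,2) replace("")): buf='(empty)' cursor=0
After op 4 (end): buf='(empty)' cursor=0
After op 5 (insert('M')): buf='M' cursor=1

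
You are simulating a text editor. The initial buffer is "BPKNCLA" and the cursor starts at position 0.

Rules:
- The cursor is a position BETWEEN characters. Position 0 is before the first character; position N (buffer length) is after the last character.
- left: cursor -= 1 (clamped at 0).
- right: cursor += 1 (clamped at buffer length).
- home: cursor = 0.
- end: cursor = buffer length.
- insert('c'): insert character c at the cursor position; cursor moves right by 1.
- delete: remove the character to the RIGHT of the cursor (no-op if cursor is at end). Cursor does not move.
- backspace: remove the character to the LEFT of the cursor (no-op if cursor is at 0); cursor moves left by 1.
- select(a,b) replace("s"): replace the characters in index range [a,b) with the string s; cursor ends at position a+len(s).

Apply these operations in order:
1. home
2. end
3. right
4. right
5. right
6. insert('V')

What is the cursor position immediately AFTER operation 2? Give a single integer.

Answer: 7

Derivation:
After op 1 (home): buf='BPKNCLA' cursor=0
After op 2 (end): buf='BPKNCLA' cursor=7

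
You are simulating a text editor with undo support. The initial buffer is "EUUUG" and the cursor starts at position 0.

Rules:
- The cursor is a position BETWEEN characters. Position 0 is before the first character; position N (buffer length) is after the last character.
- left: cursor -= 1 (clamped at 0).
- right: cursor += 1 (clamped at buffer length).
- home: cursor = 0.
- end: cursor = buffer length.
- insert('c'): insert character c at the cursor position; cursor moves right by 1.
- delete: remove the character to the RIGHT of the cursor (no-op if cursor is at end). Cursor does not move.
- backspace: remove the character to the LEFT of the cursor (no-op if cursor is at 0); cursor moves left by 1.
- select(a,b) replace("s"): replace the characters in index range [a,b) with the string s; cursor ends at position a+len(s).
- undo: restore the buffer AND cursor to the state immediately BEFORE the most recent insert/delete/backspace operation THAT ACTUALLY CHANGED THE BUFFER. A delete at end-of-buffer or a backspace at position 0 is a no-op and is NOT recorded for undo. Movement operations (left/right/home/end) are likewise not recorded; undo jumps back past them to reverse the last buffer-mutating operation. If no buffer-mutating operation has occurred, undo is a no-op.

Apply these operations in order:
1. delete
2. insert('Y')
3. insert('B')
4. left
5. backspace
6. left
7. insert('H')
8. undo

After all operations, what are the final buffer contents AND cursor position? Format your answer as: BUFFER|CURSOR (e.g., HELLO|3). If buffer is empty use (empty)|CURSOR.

After op 1 (delete): buf='UUUG' cursor=0
After op 2 (insert('Y')): buf='YUUUG' cursor=1
After op 3 (insert('B')): buf='YBUUUG' cursor=2
After op 4 (left): buf='YBUUUG' cursor=1
After op 5 (backspace): buf='BUUUG' cursor=0
After op 6 (left): buf='BUUUG' cursor=0
After op 7 (insert('H')): buf='HBUUUG' cursor=1
After op 8 (undo): buf='BUUUG' cursor=0

Answer: BUUUG|0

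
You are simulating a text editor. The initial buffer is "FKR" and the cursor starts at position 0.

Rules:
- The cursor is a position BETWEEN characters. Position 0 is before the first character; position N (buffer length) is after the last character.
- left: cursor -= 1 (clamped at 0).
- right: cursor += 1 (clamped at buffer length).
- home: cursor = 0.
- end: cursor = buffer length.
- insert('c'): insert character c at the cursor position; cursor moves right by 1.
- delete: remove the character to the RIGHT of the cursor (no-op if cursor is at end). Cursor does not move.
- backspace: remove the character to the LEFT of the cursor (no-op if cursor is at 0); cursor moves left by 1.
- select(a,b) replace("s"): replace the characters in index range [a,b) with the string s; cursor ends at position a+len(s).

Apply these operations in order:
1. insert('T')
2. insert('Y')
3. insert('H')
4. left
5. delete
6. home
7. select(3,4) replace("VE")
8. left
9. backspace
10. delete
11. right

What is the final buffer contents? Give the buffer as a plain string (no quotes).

Answer: TYFR

Derivation:
After op 1 (insert('T')): buf='TFKR' cursor=1
After op 2 (insert('Y')): buf='TYFKR' cursor=2
After op 3 (insert('H')): buf='TYHFKR' cursor=3
After op 4 (left): buf='TYHFKR' cursor=2
After op 5 (delete): buf='TYFKR' cursor=2
After op 6 (home): buf='TYFKR' cursor=0
After op 7 (select(3,4) replace("VE")): buf='TYFVER' cursor=5
After op 8 (left): buf='TYFVER' cursor=4
After op 9 (backspace): buf='TYFER' cursor=3
After op 10 (delete): buf='TYFR' cursor=3
After op 11 (right): buf='TYFR' cursor=4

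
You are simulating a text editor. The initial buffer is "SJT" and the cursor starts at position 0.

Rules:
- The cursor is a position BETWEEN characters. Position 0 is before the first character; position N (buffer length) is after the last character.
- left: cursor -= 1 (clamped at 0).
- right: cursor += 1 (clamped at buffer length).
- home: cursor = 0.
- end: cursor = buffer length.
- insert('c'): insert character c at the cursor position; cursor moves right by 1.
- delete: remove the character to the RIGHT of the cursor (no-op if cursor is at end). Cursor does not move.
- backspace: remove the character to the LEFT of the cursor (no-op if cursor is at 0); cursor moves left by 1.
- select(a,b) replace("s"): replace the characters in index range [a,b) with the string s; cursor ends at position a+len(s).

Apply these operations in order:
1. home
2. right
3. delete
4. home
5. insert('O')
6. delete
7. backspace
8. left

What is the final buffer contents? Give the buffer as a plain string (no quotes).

After op 1 (home): buf='SJT' cursor=0
After op 2 (right): buf='SJT' cursor=1
After op 3 (delete): buf='ST' cursor=1
After op 4 (home): buf='ST' cursor=0
After op 5 (insert('O')): buf='OST' cursor=1
After op 6 (delete): buf='OT' cursor=1
After op 7 (backspace): buf='T' cursor=0
After op 8 (left): buf='T' cursor=0

Answer: T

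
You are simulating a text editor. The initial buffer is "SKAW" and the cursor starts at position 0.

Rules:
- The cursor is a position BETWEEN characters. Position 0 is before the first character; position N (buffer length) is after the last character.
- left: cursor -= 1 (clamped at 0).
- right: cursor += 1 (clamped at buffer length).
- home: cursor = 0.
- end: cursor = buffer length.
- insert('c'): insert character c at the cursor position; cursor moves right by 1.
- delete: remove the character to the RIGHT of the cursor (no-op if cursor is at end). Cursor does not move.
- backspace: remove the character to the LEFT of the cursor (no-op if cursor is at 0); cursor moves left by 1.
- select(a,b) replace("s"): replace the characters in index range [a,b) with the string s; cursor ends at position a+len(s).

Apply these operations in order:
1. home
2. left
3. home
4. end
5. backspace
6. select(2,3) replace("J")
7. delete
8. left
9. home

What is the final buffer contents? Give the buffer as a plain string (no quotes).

Answer: SKJ

Derivation:
After op 1 (home): buf='SKAW' cursor=0
After op 2 (left): buf='SKAW' cursor=0
After op 3 (home): buf='SKAW' cursor=0
After op 4 (end): buf='SKAW' cursor=4
After op 5 (backspace): buf='SKA' cursor=3
After op 6 (select(2,3) replace("J")): buf='SKJ' cursor=3
After op 7 (delete): buf='SKJ' cursor=3
After op 8 (left): buf='SKJ' cursor=2
After op 9 (home): buf='SKJ' cursor=0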